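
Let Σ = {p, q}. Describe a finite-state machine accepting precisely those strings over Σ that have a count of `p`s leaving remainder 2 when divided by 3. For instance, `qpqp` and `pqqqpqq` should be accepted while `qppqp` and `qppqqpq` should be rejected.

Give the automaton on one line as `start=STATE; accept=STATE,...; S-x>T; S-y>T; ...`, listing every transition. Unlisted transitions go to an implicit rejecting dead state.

start=S0; accept=S2; S0-p>S1; S0-q>S0; S1-p>S2; S1-q>S1; S2-p>S0; S2-q>S2

Keep the running count of `p`s modulo 3: each `p` advances along the cycle S0 → S1 → S2 → S0 while other symbols loop. Accept at S2.
3 states suffice.
        p   q  
>  S0   S1  S0 
   S1   S2  S1 
 * S2   S0  S2 
(> = start, * = accepting)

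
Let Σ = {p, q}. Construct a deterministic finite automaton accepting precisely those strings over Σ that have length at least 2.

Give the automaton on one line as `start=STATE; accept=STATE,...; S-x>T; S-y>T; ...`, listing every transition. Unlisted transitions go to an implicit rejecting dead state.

We only need to distinguish lengths 0, 1, …, 2, and '>2'. Chain A → B → C → D on every symbol, with D looping. Accepting states: {C, D}.
A 4-state machine:
       p  q 
>  A   B  B 
   B   C  C 
 * C   D  D 
 * D   D  D 
(> = start, * = accepting)

start=A; accept=C,D; A-p>B; A-q>B; B-p>C; B-q>C; C-p>D; C-q>D; D-p>D; D-q>D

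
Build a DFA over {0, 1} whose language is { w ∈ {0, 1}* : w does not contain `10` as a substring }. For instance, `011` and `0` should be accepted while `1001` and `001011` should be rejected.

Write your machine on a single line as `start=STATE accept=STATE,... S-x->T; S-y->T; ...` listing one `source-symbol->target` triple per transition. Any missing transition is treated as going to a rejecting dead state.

This is the complement of 'contains `10`'. Use the same substring-matching states — A through C holding how much of `10` has just been matched — but flip the accepting set: everything except the trap C accepts.
3 states suffice.
       0  1 
>* A   A  B 
 * B   C  B 
   C   C  C 
(> = start, * = accepting)

start=A; accept=A,B; A-0->A; A-1->B; B-0->C; B-1->B; C-0->C; C-1->C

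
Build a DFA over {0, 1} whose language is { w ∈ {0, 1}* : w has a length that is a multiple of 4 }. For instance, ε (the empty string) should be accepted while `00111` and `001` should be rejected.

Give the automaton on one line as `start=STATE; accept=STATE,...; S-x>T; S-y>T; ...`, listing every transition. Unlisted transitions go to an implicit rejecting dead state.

Count input length modulo 4: every symbol advances one step around the cycle s0 → s1 → s2 → s3 → s0. Accept at s0.
        0   1  
>* s0   s1  s1 
   s1   s2  s2 
   s2   s3  s3 
   s3   s0  s0 
(> = start, * = accepting)

start=s0; accept=s0; s0-0>s1; s0-1>s1; s1-0>s2; s1-1>s2; s2-0>s3; s2-1>s3; s3-0>s0; s3-1>s0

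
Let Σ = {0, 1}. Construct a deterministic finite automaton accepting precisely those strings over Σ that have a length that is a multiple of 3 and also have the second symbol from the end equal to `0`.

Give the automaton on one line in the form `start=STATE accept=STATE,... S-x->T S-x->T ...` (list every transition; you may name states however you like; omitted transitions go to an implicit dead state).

Build one automaton per condition and run them in lockstep. One (3 states) tracks the input length modulo 3; the other (7 states) tracks the last 2 symbols read. Each combined state is a pair, one component from each; accept when both components accept. Minimizing collapses redundant product states.
A 5-state machine:
        0   1  
>  q0   q1  q1 
   q1   q2  q3 
   q2   q4  q4 
   q3   q0  q0 
 * q4   q1  q1 
(> = start, * = accepting)

start=q0 accept=q4 q0-0->q1 q0-1->q1 q1-0->q2 q1-1->q3 q2-0->q4 q2-1->q4 q3-0->q0 q3-1->q0 q4-0->q1 q4-1->q1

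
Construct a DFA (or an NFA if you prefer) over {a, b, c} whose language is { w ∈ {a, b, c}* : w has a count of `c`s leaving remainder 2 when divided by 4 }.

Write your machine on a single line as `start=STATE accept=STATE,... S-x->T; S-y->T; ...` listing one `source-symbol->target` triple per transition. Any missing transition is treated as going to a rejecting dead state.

The only thing that matters is how many `c`s have appeared, reduced mod 4. Use one state per residue: q0 for 0, …, q3 for 3. Reading `c` moves to the next residue; anything else stays put. q2 is accepting.
A 4-state machine:
        a   b   c  
>  q0   q0  q0  q1 
   q1   q1  q1  q2 
 * q2   q2  q2  q3 
   q3   q3  q3  q0 
(> = start, * = accepting)

start=q0; accept=q2; q0-a->q0; q0-b->q0; q0-c->q1; q1-a->q1; q1-b->q1; q1-c->q2; q2-a->q2; q2-b->q2; q2-c->q3; q3-a->q3; q3-b->q3; q3-c->q0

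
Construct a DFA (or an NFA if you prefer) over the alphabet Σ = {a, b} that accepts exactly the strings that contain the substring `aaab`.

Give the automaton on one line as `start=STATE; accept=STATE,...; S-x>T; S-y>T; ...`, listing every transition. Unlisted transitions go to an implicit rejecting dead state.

Track how much of `aaab` has been matched so far: state q0 is no progress, q4 is the absorbing accept state reached once `aaab` has occurred. Intermediate states record partial matches; on a mismatch, fall back to the longest reusable overlap.
        a   b  
>  q0   q1  q0 
   q1   q2  q0 
   q2   q3  q0 
   q3   q3  q4 
 * q4   q4  q4 
(> = start, * = accepting)

start=q0; accept=q4; q0-a>q1; q0-b>q0; q1-a>q2; q1-b>q0; q2-a>q3; q2-b>q0; q3-a>q3; q3-b>q4; q4-a>q4; q4-b>q4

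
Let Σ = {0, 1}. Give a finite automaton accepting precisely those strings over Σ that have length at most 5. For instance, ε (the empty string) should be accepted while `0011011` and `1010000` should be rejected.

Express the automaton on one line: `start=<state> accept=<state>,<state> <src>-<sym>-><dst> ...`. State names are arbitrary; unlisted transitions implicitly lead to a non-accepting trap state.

Count input length up to 6: every symbol moves from A toward G, which means 'more than 5' and absorbs. Accept from {A, B, C, D, E, F}.
       0  1 
>* A   B  B 
 * B   C  C 
 * C   D  D 
 * D   E  E 
 * E   F  F 
 * F   G  G 
   G   G  G 
(> = start, * = accepting)

start=A accept=A,B,C,D,E,F A-0->B A-1->B B-0->C B-1->C C-0->D C-1->D D-0->E D-1->E E-0->F E-1->F F-0->G F-1->G G-0->G G-1->G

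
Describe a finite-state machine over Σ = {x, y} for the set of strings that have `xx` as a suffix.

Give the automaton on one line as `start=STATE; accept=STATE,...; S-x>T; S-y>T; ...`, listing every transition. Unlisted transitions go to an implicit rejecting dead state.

start=S0; accept=S2; S0-x>S1; S0-y>S0; S1-x>S2; S1-y>S0; S2-x>S2; S2-y>S0

Let each state record the length of the longest suffix of the input read so far that is also a prefix of `xx`. S1 means the last symbol is `x`; S2 means the last 2 symbols are `xx`. Accept only at S2, where the string currently ends in `xx`.
A 3-state machine:
        x   y  
>  S0   S1  S0 
   S1   S2  S0 
 * S2   S2  S0 
(> = start, * = accepting)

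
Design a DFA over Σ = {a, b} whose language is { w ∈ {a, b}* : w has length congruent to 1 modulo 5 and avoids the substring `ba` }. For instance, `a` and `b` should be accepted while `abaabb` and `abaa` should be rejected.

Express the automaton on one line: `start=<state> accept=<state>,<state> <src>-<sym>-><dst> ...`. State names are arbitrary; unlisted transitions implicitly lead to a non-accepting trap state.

Handle the two conditions separately and then intersect. One (5 states) tracks the input length modulo 5; the other (3 states) tracks partial matches of the forbidden pattern `ba`. Each combined state is a pair, one component from each; accept when both components accept.
With 15 states:
          a    b  
>  q0     q1   q2 
 * q1     q3   q4 
 * q2     q5   q4 
   q3     q6   q7 
   q4     q8   q7 
   q5     q8   q8 
   q6     q9  q10 
   q7    q11  q10 
   q8    q11  q11 
   q9     q0  q12 
   q10   q13  q12 
   q11   q13  q13 
   q12   q14   q2 
   q13   q14  q14 
   q14    q5   q5 
(> = start, * = accepting)

start=q0 accept=q1,q2 q0-a->q1 q0-b->q2 q1-a->q3 q1-b->q4 q2-a->q5 q2-b->q4 q3-a->q6 q3-b->q7 q4-a->q8 q4-b->q7 q5-a->q8 q5-b->q8 q6-a->q9 q6-b->q10 q7-a->q11 q7-b->q10 q8-a->q11 q8-b->q11 q9-a->q0 q9-b->q12 q10-a->q13 q10-b->q12 q11-a->q13 q11-b->q13 q12-a->q14 q12-b->q2 q13-a->q14 q13-b->q14 q14-a->q5 q14-b->q5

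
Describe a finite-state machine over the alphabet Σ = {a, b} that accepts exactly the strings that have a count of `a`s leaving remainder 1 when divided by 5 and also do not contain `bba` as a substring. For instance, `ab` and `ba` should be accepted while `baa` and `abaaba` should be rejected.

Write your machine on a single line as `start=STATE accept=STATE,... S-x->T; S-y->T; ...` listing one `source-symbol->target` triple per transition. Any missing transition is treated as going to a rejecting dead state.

Build one automaton per condition and run them in lockstep. One (5 states) tracks the count of `a`s modulo 5; the other (4 states) tracks partial matches of the forbidden pattern `bba`. Each combined state is a pair, one component from each; accept when both components accept. Minimizing collapses redundant product states.
With 12 states:
          a    b  
>  s0     s1   s2 
 * s1     s3   s4 
   s2     s1   s5 
   s3     s6   s7 
 * s4     s3   s8 
   s5     s5   s5 
   s6     s9  s10 
   s7     s6   s5 
 * s8     s5   s8 
   s9     s0  s11 
   s10    s9   s5 
   s11    s0   s5 
(> = start, * = accepting)

start=s0; accept=s1,s4,s8; s0-a->s1; s0-b->s2; s1-a->s3; s1-b->s4; s2-a->s1; s2-b->s5; s3-a->s6; s3-b->s7; s4-a->s3; s4-b->s8; s5-a->s5; s5-b->s5; s6-a->s9; s6-b->s10; s7-a->s6; s7-b->s5; s8-a->s5; s8-b->s8; s9-a->s0; s9-b->s11; s10-a->s9; s10-b->s5; s11-a->s0; s11-b->s5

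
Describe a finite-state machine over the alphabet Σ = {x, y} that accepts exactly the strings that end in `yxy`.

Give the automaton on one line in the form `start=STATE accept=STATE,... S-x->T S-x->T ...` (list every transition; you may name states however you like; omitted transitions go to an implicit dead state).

Remember how much of `yxy` the current input suffix matches. State q0 means no match yet; q1 means the last symbol is `y`; q2 means the last 2 symbols are `yx`; q3 means the last 3 symbols are `yxy`. Only q3 accepts. On a mismatch, fall back to the longest proper suffix that is still a prefix of `yxy`.
A 4-state machine:
        x   y  
>  q0   q0  q1 
   q1   q2  q1 
   q2   q0  q3 
 * q3   q2  q1 
(> = start, * = accepting)

start=q0 accept=q3 q0-x->q0 q0-y->q1 q1-x->q2 q1-y->q1 q2-x->q0 q2-y->q3 q3-x->q2 q3-y->q1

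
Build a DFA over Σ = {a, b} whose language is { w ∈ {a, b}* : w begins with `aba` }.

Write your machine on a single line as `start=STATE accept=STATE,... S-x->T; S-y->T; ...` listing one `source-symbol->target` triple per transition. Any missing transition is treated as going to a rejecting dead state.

start=S0; accept=S3; S0-a->S1; S0-b->S4; S1-a->S4; S1-b->S2; S2-a->S3; S2-b->S4; S3-a->S3; S3-b->S3; S4-a->S4; S4-b->S4

Check the first 3 symbols one by one: S0 through S2 record how many have matched `aba` so far; any wrong symbol goes to the dead state S4. After all 3 match we enter the accepting sink S3.
With 5 states:
        a   b  
>  S0   S1  S4 
   S1   S4  S2 
   S2   S3  S4 
 * S3   S3  S3 
   S4   S4  S4 
(> = start, * = accepting)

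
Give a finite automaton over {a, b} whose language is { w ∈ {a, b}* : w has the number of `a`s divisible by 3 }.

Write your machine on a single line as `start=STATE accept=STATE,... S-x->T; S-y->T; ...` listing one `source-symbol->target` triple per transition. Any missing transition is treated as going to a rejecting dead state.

The only thing that matters is how many `a`s have appeared, reduced mod 3. Use one state per residue: q0 for 0, …, q2 for 2. Reading `a` moves to the next residue; anything else stays put. q0 is accepting.
        a   b  
>* q0   q1  q0 
   q1   q2  q1 
   q2   q0  q2 
(> = start, * = accepting)

start=q0; accept=q0; q0-a->q1; q0-b->q0; q1-a->q2; q1-b->q1; q2-a->q0; q2-b->q2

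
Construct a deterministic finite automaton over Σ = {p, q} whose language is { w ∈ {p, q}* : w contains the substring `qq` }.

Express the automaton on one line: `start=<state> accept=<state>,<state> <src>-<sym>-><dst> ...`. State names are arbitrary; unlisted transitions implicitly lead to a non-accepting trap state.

States S0..S1 record the length of the longest prefix of `qq` that matches the current input suffix. Reaching S2 means `qq` has been seen, and we stay there forever. Accept from S2.
        p   q  
>  S0   S0  S1 
   S1   S0  S2 
 * S2   S2  S2 
(> = start, * = accepting)

start=S0 accept=S2 S0-p->S0 S0-q->S1 S1-p->S0 S1-q->S2 S2-p->S2 S2-q->S2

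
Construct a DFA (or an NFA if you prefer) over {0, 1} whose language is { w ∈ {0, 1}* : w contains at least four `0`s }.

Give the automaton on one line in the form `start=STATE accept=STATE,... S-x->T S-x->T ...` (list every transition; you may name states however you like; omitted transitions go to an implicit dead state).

Only the number of `0`s matters, and only up to 5. Make a chain A → B → C → D → E → F advanced by each `0` (with F absorbing); every other symbol self-loops. The accepting set is {E, F}.
6 states suffice.
       0  1 
>  A   B  A 
   B   C  B 
   C   D  C 
   D   E  D 
 * E   F  E 
 * F   F  F 
(> = start, * = accepting)

start=A accept=E,F A-0->B A-1->A B-0->C B-1->B C-0->D C-1->C D-0->E D-1->D E-0->F E-1->E F-0->F F-1->F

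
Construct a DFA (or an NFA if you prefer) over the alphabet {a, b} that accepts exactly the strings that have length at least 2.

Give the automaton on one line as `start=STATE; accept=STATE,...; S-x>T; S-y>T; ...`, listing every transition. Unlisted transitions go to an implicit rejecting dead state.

We only need to distinguish lengths 0, 1, …, 2, and '>2'. Chain q0 → q1 → q2 → q3 on every symbol, with q3 looping. Accepting states: {q2, q3}.
A 4-state machine:
        a   b  
>  q0   q1  q1 
   q1   q2  q2 
 * q2   q3  q3 
 * q3   q3  q3 
(> = start, * = accepting)

start=q0; accept=q2,q3; q0-a>q1; q0-b>q1; q1-a>q2; q1-b>q2; q2-a>q3; q2-b>q3; q3-a>q3; q3-b>q3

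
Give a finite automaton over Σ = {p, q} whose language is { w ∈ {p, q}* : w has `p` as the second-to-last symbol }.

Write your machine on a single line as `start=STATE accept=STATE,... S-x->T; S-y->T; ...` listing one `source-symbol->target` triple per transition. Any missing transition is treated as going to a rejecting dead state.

A DFA must remember the last 2 symbols (since which symbol is second-to-last isn't known until the input ends). Use one state per possible window of the last ≤2 symbols; accept from those whose window starts with `p`.
       p  q 
>  A   B  C 
   B   D  E 
   C   F  G 
 * D   D  E 
 * E   F  G 
   F   D  E 
   G   F  G 
(> = start, * = accepting)

start=A; accept=D,E; A-p->B; A-q->C; B-p->D; B-q->E; C-p->F; C-q->G; D-p->D; D-q->E; E-p->F; E-q->G; F-p->D; F-q->E; G-p->F; G-q->G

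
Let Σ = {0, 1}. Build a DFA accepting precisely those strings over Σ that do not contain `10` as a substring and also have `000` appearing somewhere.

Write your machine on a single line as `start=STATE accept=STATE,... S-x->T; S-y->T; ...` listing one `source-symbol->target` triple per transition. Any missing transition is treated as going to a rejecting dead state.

Run two small machines in parallel and take their product. The first has 3 states tracking partial matches of the forbidden pattern `10`; the second has 4 states tracking whether and how much of `000` has been seen. A product state is a pair (one from each), accepting exactly when both do. Minimizing collapses redundant product states.
A 6-state machine:
        0   1  
>  q0   q1  q2 
   q1   q3  q2 
   q2   q2  q2 
   q3   q4  q2 
 * q4   q4  q5 
 * q5   q2  q5 
(> = start, * = accepting)

start=q0; accept=q4,q5; q0-0->q1; q0-1->q2; q1-0->q3; q1-1->q2; q2-0->q2; q2-1->q2; q3-0->q4; q3-1->q2; q4-0->q4; q4-1->q5; q5-0->q2; q5-1->q5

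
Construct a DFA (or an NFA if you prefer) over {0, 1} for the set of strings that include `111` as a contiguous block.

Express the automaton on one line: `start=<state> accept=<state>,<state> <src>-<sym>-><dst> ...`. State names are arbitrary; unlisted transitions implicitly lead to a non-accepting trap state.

Track how much of `111` has been matched so far: state q0 is no progress, q3 is the absorbing accept state reached once `111` has occurred. Intermediate states record partial matches; on a mismatch, fall back to the longest reusable overlap.
A 4-state machine:
        0   1  
>  q0   q0  q1 
   q1   q0  q2 
   q2   q0  q3 
 * q3   q3  q3 
(> = start, * = accepting)

start=q0 accept=q3 q0-0->q0 q0-1->q1 q1-0->q0 q1-1->q2 q2-0->q0 q2-1->q3 q3-0->q3 q3-1->q3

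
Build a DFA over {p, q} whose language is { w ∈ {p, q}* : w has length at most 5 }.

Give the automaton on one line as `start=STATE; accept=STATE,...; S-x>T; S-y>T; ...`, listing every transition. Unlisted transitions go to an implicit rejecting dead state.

We only need to distinguish lengths 0, 1, …, 5, and '>5'. Chain A → B → C → D → E → F → G on every symbol, with G looping. Accepting states: {A, B, C, D, E, F}.
       p  q 
>* A   B  B 
 * B   C  C 
 * C   D  D 
 * D   E  E 
 * E   F  F 
 * F   G  G 
   G   G  G 
(> = start, * = accepting)

start=A; accept=A,B,C,D,E,F; A-p>B; A-q>B; B-p>C; B-q>C; C-p>D; C-q>D; D-p>E; D-q>E; E-p>F; E-q>F; F-p>G; F-q>G; G-p>G; G-q>G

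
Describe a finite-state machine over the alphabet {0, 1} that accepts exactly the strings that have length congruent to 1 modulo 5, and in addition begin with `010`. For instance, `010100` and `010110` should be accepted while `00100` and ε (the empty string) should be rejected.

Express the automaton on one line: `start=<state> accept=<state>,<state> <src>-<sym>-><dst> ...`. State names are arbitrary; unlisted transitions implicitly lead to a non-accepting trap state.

Run two small machines in parallel and take their product. One (5 states) tracks the input length modulo 5; the other (5 states) tracks whether the input so far still matches the prefix `010`. Each combined state is a pair, one component from each; accept when both components accept.
13 states suffice.
          0    1  
>  s0     s1   s2 
   s1     s3   s4 
   s2     s3   s3 
   s3     s5   s5 
   s4     s6   s5 
   s5     s7   s7 
   s6     s8   s8 
   s7     s9   s9 
   s8    s10  s10 
   s9     s2   s2 
   s10   s11  s11 
 * s11   s12  s12 
   s12    s6   s6 
(> = start, * = accepting)

start=s0 accept=s11 s0-0->s1 s0-1->s2 s1-0->s3 s1-1->s4 s2-0->s3 s2-1->s3 s3-0->s5 s3-1->s5 s4-0->s6 s4-1->s5 s5-0->s7 s5-1->s7 s6-0->s8 s6-1->s8 s7-0->s9 s7-1->s9 s8-0->s10 s8-1->s10 s9-0->s2 s9-1->s2 s10-0->s11 s10-1->s11 s11-0->s12 s11-1->s12 s12-0->s6 s12-1->s6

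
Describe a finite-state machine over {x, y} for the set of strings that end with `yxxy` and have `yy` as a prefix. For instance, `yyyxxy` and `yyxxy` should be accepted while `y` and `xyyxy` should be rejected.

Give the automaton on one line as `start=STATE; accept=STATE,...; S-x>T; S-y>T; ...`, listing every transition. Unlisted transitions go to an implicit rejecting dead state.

start=S0; accept=S7; S0-x>S1; S0-y>S2; S1-x>S1; S1-y>S1; S2-x>S1; S2-y>S3; S3-x>S4; S3-y>S3; S4-x>S5; S4-y>S3; S5-x>S6; S5-y>S7; S6-x>S6; S6-y>S3; S7-x>S4; S7-y>S3

Build one automaton per condition and run them in lockstep. The first has 5 states tracking how much of the suffix `yxxy` has currently been matched; the second has 4 states tracking whether the input so far still matches the prefix `yy`. A product state is a pair (one from each), accepting exactly when both do. Minimizing collapses redundant product states.
8 states suffice.
        x   y  
>  S0   S1  S2 
   S1   S1  S1 
   S2   S1  S3 
   S3   S4  S3 
   S4   S5  S3 
   S5   S6  S7 
   S6   S6  S3 
 * S7   S4  S3 
(> = start, * = accepting)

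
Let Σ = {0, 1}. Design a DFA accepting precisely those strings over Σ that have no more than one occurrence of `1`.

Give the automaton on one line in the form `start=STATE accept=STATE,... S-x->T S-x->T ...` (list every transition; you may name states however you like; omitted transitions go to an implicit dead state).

start=q0 accept=q0,q1 q0-0->q0 q0-1->q1 q1-0->q1 q1-1->q2 q2-0->q2 q2-1->q2

Only the number of `1`s matters, and only up to 2. Make a chain q0 → q1 → q2 advanced by each `1` (with q2 absorbing); every other symbol self-loops. The accepting set is {q0, q1}.
With 3 states:
        0   1  
>* q0   q0  q1 
 * q1   q1  q2 
   q2   q2  q2 
(> = start, * = accepting)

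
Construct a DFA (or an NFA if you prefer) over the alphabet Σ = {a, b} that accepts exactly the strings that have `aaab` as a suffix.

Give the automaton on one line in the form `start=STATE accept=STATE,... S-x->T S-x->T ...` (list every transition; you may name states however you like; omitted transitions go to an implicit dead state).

start=q0 accept=q4 q0-a->q1 q0-b->q0 q1-a->q2 q1-b->q0 q2-a->q3 q2-b->q0 q3-a->q3 q3-b->q4 q4-a->q1 q4-b->q0

Let each state record the length of the longest suffix of the input read so far that is also a prefix of `aaab`. q1 means the last symbol is `a`; q2 means the last 2 symbols are `aa`; q3 means the last 3 symbols are `aaa`; q4 means the last 4 symbols are `aaab`. Accept only at q4, where the string currently ends in `aaab`.
A 5-state machine:
        a   b  
>  q0   q1  q0 
   q1   q2  q0 
   q2   q3  q0 
   q3   q3  q4 
 * q4   q1  q0 
(> = start, * = accepting)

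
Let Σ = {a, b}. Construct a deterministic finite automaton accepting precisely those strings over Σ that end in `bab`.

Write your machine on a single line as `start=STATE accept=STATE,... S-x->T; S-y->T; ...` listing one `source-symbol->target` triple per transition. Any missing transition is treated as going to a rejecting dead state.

start=S0; accept=S3; S0-a->S0; S0-b->S1; S1-a->S2; S1-b->S1; S2-a->S0; S2-b->S3; S3-a->S2; S3-b->S1

Remember how much of `bab` the current input suffix matches. State S0 means no match yet; S1 means the last symbol is `b`; S2 means the last 2 symbols are `ba`; S3 means the last 3 symbols are `bab`. Only S3 accepts. On a mismatch, fall back to the longest proper suffix that is still a prefix of `bab`.
A 4-state machine:
        a   b  
>  S0   S0  S1 
   S1   S2  S1 
   S2   S0  S3 
 * S3   S2  S1 
(> = start, * = accepting)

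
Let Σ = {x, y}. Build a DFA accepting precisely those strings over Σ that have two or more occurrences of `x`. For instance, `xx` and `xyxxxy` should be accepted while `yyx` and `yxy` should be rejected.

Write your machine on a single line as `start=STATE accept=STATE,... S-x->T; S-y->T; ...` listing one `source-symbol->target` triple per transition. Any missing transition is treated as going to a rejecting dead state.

start=q0; accept=q2,q3; q0-x->q1; q0-y->q0; q1-x->q2; q1-y->q1; q2-x->q3; q2-y->q2; q3-x->q3; q3-y->q3

Count `x`s, saturating at 3: states q0 through q2 mean 0 through 2 `x`s seen; q3 means more than 2. Each `x` increments (capped at q3); other symbols loop. Accept from {q2, q3}.
4 states suffice.
        x   y  
>  q0   q1  q0 
   q1   q2  q1 
 * q2   q3  q2 
 * q3   q3  q3 
(> = start, * = accepting)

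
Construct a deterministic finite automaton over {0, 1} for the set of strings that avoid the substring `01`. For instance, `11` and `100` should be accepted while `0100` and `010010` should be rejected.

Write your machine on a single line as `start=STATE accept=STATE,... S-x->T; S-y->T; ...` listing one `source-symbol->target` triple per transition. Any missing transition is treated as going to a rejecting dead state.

start=A; accept=A,B; A-0->B; A-1->A; B-0->B; B-1->C; C-0->C; C-1->C

This is the complement of 'contains `01`'. Use the same substring-matching states — A through C holding how much of `01` has just been matched — but flip the accepting set: everything except the trap C accepts.
3 states suffice.
       0  1 
>* A   B  A 
 * B   B  C 
   C   C  C 
(> = start, * = accepting)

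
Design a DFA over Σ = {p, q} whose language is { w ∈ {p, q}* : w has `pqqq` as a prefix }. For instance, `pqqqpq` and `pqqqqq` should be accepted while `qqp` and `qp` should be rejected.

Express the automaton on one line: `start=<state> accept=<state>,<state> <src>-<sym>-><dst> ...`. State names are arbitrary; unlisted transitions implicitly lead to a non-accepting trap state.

start=s0 accept=s4 s0-p->s1 s0-q->s5 s1-p->s5 s1-q->s2 s2-p->s5 s2-q->s3 s3-p->s5 s3-q->s4 s4-p->s4 s4-q->s4 s5-p->s5 s5-q->s5

Walk along `pqqq` while the input agrees: from s0 take `p` to s1, and so on. Any deviation drops to the rejecting sink s5. Once s4 is reached the prefix is confirmed and every continuation is accepted.
6 states suffice.
        p   q  
>  s0   s1  s5 
   s1   s5  s2 
   s2   s5  s3 
   s3   s5  s4 
 * s4   s4  s4 
   s5   s5  s5 
(> = start, * = accepting)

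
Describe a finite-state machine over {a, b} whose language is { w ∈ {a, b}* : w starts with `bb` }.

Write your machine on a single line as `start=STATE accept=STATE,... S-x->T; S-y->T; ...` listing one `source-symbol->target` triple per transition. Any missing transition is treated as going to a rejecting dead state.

Check the first 2 symbols one by one: q0 through q1 record how many have matched `bb` so far; any wrong symbol goes to the dead state q3. After all 2 match we enter the accepting sink q2.
A 4-state machine:
        a   b  
>  q0   q3  q1 
   q1   q3  q2 
 * q2   q2  q2 
   q3   q3  q3 
(> = start, * = accepting)

start=q0; accept=q2; q0-a->q3; q0-b->q1; q1-a->q3; q1-b->q2; q2-a->q2; q2-b->q2; q3-a->q3; q3-b->q3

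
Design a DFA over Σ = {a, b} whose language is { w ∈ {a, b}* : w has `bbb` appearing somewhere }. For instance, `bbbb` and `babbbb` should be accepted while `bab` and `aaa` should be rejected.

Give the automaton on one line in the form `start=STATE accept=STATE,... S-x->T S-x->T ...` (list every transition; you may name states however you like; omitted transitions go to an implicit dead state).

Track how much of `bbb` has been matched so far: state s0 is no progress, s3 is the absorbing accept state reached once `bbb` has occurred. Intermediate states record partial matches; on a mismatch, fall back to the longest reusable overlap.
4 states suffice.
        a   b  
>  s0   s0  s1 
   s1   s0  s2 
   s2   s0  s3 
 * s3   s3  s3 
(> = start, * = accepting)

start=s0 accept=s3 s0-a->s0 s0-b->s1 s1-a->s0 s1-b->s2 s2-a->s0 s2-b->s3 s3-a->s3 s3-b->s3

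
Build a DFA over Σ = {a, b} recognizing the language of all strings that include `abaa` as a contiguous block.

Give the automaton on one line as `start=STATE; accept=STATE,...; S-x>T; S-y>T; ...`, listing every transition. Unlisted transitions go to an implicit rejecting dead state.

start=s0; accept=s4; s0-a>s1; s0-b>s0; s1-a>s1; s1-b>s2; s2-a>s3; s2-b>s0; s3-a>s4; s3-b>s2; s4-a>s4; s4-b>s4

States s0..s3 record the length of the longest prefix of `abaa` that matches the current input suffix. Reaching s4 means `abaa` has been seen, and we stay there forever. Accept from s4.
With 5 states:
        a   b  
>  s0   s1  s0 
   s1   s1  s2 
   s2   s3  s0 
   s3   s4  s2 
 * s4   s4  s4 
(> = start, * = accepting)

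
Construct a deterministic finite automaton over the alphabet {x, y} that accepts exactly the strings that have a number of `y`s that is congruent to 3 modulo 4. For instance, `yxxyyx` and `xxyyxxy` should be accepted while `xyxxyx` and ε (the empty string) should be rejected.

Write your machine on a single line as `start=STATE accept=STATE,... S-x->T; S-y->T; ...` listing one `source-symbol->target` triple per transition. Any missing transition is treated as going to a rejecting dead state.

The only thing that matters is how many `y`s have appeared, reduced mod 4. Use one state per residue: S0 for 0, …, S3 for 3. Reading `y` moves to the next residue; anything else stays put. S3 is accepting.
With 4 states:
        x   y  
>  S0   S0  S1 
   S1   S1  S2 
   S2   S2  S3 
 * S3   S3  S0 
(> = start, * = accepting)

start=S0; accept=S3; S0-x->S0; S0-y->S1; S1-x->S1; S1-y->S2; S2-x->S2; S2-y->S3; S3-x->S3; S3-y->S0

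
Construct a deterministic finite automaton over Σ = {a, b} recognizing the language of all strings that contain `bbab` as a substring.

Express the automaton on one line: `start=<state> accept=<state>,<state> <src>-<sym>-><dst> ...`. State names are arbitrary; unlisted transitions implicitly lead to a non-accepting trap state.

States s0..s3 record the length of the longest prefix of `bbab` that matches the current input suffix. Reaching s4 means `bbab` has been seen, and we stay there forever. Accept from s4.
5 states suffice.
        a   b  
>  s0   s0  s1 
   s1   s0  s2 
   s2   s3  s2 
   s3   s0  s4 
 * s4   s4  s4 
(> = start, * = accepting)

start=s0 accept=s4 s0-a->s0 s0-b->s1 s1-a->s0 s1-b->s2 s2-a->s3 s2-b->s2 s3-a->s0 s3-b->s4 s4-a->s4 s4-b->s4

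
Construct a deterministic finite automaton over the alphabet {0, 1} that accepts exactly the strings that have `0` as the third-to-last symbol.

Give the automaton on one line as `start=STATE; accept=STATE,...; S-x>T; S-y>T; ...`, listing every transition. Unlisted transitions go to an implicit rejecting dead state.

A DFA must remember the last 3 symbols (since which symbol is third-to-last isn't known until the input ends). Use one state per possible window of the last ≤3 symbols; accept from those whose window starts with `0`.
A 15-state machine:
          0    1  
>  s0     s1   s2 
   s1     s3   s4 
   s2     s5   s6 
   s3     s7   s8 
   s4     s9  s10 
   s5    s11  s12 
   s6    s13  s14 
 * s7     s7   s8 
 * s8     s9  s10 
 * s9    s11  s12 
 * s10   s13  s14 
   s11    s7   s8 
   s12    s9  s10 
   s13   s11  s12 
   s14   s13  s14 
(> = start, * = accepting)

start=s0; accept=s7,s8,s9,s10; s0-0>s1; s0-1>s2; s1-0>s3; s1-1>s4; s2-0>s5; s2-1>s6; s3-0>s7; s3-1>s8; s4-0>s9; s4-1>s10; s5-0>s11; s5-1>s12; s6-0>s13; s6-1>s14; s7-0>s7; s7-1>s8; s8-0>s9; s8-1>s10; s9-0>s11; s9-1>s12; s10-0>s13; s10-1>s14; s11-0>s7; s11-1>s8; s12-0>s9; s12-1>s10; s13-0>s11; s13-1>s12; s14-0>s13; s14-1>s14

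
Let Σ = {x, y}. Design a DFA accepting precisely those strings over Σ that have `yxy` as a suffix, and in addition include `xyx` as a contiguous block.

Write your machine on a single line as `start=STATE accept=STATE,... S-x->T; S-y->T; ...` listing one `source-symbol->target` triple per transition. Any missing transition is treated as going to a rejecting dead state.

Handle the two conditions separately and then intersect. The first has 4 states tracking how much of the suffix `yxy` has currently been matched; the second has 4 states tracking whether and how much of `xyx` has been seen. A product state is a pair (one from each), accepting exactly when both do.
        x   y  
>  s0   s1  s2 
   s1   s1  s3 
   s2   s4  s2 
   s3   s5  s2 
   s4   s1  s6 
   s5   s7  s8 
   s6   s5  s2 
   s7   s7  s9 
 * s8   s5  s9 
   s9   s5  s9 
(> = start, * = accepting)

start=s0; accept=s8; s0-x->s1; s0-y->s2; s1-x->s1; s1-y->s3; s2-x->s4; s2-y->s2; s3-x->s5; s3-y->s2; s4-x->s1; s4-y->s6; s5-x->s7; s5-y->s8; s6-x->s5; s6-y->s2; s7-x->s7; s7-y->s9; s8-x->s5; s8-y->s9; s9-x->s5; s9-y->s9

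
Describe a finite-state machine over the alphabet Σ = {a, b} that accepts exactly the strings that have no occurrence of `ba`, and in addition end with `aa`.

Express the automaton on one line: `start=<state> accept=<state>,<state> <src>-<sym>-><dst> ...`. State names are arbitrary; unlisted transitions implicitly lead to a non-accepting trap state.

start=s0 accept=s3 s0-a->s1 s0-b->s2 s1-a->s3 s1-b->s2 s2-a->s4 s2-b->s2 s3-a->s3 s3-b->s2 s4-a->s5 s4-b->s6 s5-a->s5 s5-b->s6 s6-a->s4 s6-b->s6

Run two small machines in parallel and take their product. One (3 states) tracks partial matches of the forbidden pattern `ba`; the other (3 states) tracks how much of the suffix `aa` has currently been matched. Each combined state is a pair, one component from each; accept when both components accept.
A 7-state machine:
        a   b  
>  s0   s1  s2 
   s1   s3  s2 
   s2   s4  s2 
 * s3   s3  s2 
   s4   s5  s6 
   s5   s5  s6 
   s6   s4  s6 
(> = start, * = accepting)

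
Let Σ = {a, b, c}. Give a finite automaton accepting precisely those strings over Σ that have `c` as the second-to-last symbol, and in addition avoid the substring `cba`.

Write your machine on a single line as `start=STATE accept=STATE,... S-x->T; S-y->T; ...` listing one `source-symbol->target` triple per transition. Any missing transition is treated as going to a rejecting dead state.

Build one automaton per condition and run them in lockstep. One (13 states) tracks the last 2 symbols read; the other (4 states) tracks partial matches of the forbidden pattern `cba`. Each combined state is a pair, one component from each; accept when both components accept. Equivalent product states are then merged.
6 states suffice.
        a   b   c  
>  s0   s0  s0  s1 
   s1   s2  s3  s4 
 * s2   s0  s0  s1 
 * s3   s5  s0  s1 
 * s4   s2  s3  s4 
   s5   s5  s5  s5 
(> = start, * = accepting)

start=s0; accept=s2,s3,s4; s0-a->s0; s0-b->s0; s0-c->s1; s1-a->s2; s1-b->s3; s1-c->s4; s2-a->s0; s2-b->s0; s2-c->s1; s3-a->s5; s3-b->s0; s3-c->s1; s4-a->s2; s4-b->s3; s4-c->s4; s5-a->s5; s5-b->s5; s5-c->s5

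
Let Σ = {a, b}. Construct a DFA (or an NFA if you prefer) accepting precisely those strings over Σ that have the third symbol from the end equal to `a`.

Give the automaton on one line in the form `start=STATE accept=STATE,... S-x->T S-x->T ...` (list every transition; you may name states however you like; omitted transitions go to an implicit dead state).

start=q0 accept=q7,q8,q9,q10 q0-a->q1 q0-b->q2 q1-a->q3 q1-b->q4 q2-a->q5 q2-b->q6 q3-a->q7 q3-b->q8 q4-a->q9 q4-b->q10 q5-a->q11 q5-b->q12 q6-a->q13 q6-b->q14 q7-a->q7 q7-b->q8 q8-a->q9 q8-b->q10 q9-a->q11 q9-b->q12 q10-a->q13 q10-b->q14 q11-a->q7 q11-b->q8 q12-a->q9 q12-b->q10 q13-a->q11 q13-b->q12 q14-a->q13 q14-b->q14

A DFA must remember the last 3 symbols (since which symbol is third-to-last isn't known until the input ends). Use one state per possible window of the last ≤3 symbols; accept from those whose window starts with `a`.
A 15-state machine:
          a    b  
>  q0     q1   q2 
   q1     q3   q4 
   q2     q5   q6 
   q3     q7   q8 
   q4     q9  q10 
   q5    q11  q12 
   q6    q13  q14 
 * q7     q7   q8 
 * q8     q9  q10 
 * q9    q11  q12 
 * q10   q13  q14 
   q11    q7   q8 
   q12    q9  q10 
   q13   q11  q12 
   q14   q13  q14 
(> = start, * = accepting)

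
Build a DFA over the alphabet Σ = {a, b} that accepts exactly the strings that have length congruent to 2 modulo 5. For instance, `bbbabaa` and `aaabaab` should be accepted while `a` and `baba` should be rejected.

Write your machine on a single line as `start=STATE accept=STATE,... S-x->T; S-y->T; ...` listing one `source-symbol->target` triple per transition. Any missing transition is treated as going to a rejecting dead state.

Only the length mod 5 matters, so use a 5-cycle: from any state, every input symbol moves to the next state, wrapping S4 back to S0. Mark S2 accepting.
A 5-state machine:
        a   b  
>  S0   S1  S1 
   S1   S2  S2 
 * S2   S3  S3 
   S3   S4  S4 
   S4   S0  S0 
(> = start, * = accepting)

start=S0; accept=S2; S0-a->S1; S0-b->S1; S1-a->S2; S1-b->S2; S2-a->S3; S2-b->S3; S3-a->S4; S3-b->S4; S4-a->S0; S4-b->S0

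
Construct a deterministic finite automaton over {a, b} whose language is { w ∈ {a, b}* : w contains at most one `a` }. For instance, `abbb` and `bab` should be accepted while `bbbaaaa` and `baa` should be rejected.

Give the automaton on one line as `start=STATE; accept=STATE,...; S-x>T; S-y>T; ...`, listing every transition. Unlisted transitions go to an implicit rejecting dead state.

Only the number of `a`s matters, and only up to 2. Make a chain s0 → s1 → s2 advanced by each `a` (with s2 absorbing); every other symbol self-loops. The accepting set is {s0, s1}.
3 states suffice.
        a   b  
>* s0   s1  s0 
 * s1   s2  s1 
   s2   s2  s2 
(> = start, * = accepting)

start=s0; accept=s0,s1; s0-a>s1; s0-b>s0; s1-a>s2; s1-b>s1; s2-a>s2; s2-b>s2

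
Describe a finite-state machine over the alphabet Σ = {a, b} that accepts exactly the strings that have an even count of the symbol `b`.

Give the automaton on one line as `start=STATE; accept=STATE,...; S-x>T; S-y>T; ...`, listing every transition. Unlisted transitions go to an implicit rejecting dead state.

start=q0; accept=q0; q0-a>q0; q0-b>q1; q1-a>q1; q1-b>q0

The only thing that matters is how many `b`s have appeared, reduced mod 2. Use one state per residue: q0 for 0, …, q1 for 1. Reading `b` moves to the next residue; anything else stays put. q0 is accepting.
        a   b  
>* q0   q0  q1 
   q1   q1  q0 
(> = start, * = accepting)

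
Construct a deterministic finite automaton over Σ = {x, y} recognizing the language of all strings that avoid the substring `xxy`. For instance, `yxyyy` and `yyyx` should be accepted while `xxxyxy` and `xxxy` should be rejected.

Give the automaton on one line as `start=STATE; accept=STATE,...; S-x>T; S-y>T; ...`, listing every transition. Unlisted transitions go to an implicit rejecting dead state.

This is the complement of 'contains `xxy`'. Use the same substring-matching states — A through D holding how much of `xxy` has just been matched — but flip the accepting set: everything except the trap D accepts.
A 4-state machine:
       x  y 
>* A   B  A 
 * B   C  A 
 * C   C  D 
   D   D  D 
(> = start, * = accepting)

start=A; accept=A,B,C; A-x>B; A-y>A; B-x>C; B-y>A; C-x>C; C-y>D; D-x>D; D-y>D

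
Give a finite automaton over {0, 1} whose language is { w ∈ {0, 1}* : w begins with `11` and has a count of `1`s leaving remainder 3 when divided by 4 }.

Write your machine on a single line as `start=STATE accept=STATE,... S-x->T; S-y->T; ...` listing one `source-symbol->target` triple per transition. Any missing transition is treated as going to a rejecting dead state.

start=A; accept=E; A-0->B; A-1->C; B-0->B; B-1->B; C-0->B; C-1->D; D-0->D; D-1->E; E-0->E; E-1->F; F-0->F; F-1->G; G-0->G; G-1->D

Run two small machines in parallel and take their product. One (4 states) tracks whether the input so far still matches the prefix `11`; the other (4 states) tracks the count of `1`s modulo 4. Each combined state is a pair, one component from each; accept when both components accept. Minimizing collapses redundant product states.
7 states suffice.
       0  1 
>  A   B  C 
   B   B  B 
   C   B  D 
   D   D  E 
 * E   E  F 
   F   F  G 
   G   G  D 
(> = start, * = accepting)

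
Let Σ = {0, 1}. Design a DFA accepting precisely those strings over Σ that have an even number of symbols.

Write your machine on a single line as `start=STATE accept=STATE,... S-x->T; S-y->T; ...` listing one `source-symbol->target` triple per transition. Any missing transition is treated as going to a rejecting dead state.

Count input length modulo 2: every symbol advances one step around the cycle q0 → q1 → q0. Accept at q0.
With 2 states:
        0   1  
>* q0   q1  q1 
   q1   q0  q0 
(> = start, * = accepting)

start=q0; accept=q0; q0-0->q1; q0-1->q1; q1-0->q0; q1-1->q0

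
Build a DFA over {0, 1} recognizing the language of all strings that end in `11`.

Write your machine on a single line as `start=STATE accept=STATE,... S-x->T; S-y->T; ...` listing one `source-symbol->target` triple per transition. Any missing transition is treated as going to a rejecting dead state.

Let each state record the length of the longest suffix of the input read so far that is also a prefix of `11`. q1 means the last symbol is `1`; q2 means the last 2 symbols are `11`. Accept only at q2, where the string currently ends in `11`.
With 3 states:
        0   1  
>  q0   q0  q1 
   q1   q0  q2 
 * q2   q0  q2 
(> = start, * = accepting)

start=q0; accept=q2; q0-0->q0; q0-1->q1; q1-0->q0; q1-1->q2; q2-0->q0; q2-1->q2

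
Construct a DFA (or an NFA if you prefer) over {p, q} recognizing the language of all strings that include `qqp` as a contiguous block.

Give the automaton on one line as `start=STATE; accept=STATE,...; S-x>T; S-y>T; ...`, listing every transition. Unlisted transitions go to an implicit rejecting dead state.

start=s0; accept=s3; s0-p>s0; s0-q>s1; s1-p>s0; s1-q>s2; s2-p>s3; s2-q>s2; s3-p>s3; s3-q>s3

States s0..s2 record the length of the longest prefix of `qqp` that matches the current input suffix. Reaching s3 means `qqp` has been seen, and we stay there forever. Accept from s3.
4 states suffice.
        p   q  
>  s0   s0  s1 
   s1   s0  s2 
   s2   s3  s2 
 * s3   s3  s3 
(> = start, * = accepting)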